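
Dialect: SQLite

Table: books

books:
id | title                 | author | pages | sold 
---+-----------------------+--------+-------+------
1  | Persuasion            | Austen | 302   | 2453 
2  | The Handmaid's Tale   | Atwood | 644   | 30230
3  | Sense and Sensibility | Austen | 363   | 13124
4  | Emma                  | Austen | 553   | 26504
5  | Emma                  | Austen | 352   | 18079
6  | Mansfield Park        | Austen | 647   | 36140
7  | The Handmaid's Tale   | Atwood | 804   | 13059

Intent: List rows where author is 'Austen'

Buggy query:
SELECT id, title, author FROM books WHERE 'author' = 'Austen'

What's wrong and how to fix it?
Bug: Single quotes denote string literals in SQL; the column name is being compared as a constant string

Fix: Remove the quotes around the column name (or use double quotes for an identifier)

Corrected query:
SELECT id, title, author FROM books WHERE author = 'Austen'

Result:
id | title                 | author
---+-----------------------+-------
1  | Persuasion            | Austen
3  | Sense and Sensibility | Austen
4  | Emma                  | Austen
5  | Emma                  | Austen
6  | Mansfield Park        | Austen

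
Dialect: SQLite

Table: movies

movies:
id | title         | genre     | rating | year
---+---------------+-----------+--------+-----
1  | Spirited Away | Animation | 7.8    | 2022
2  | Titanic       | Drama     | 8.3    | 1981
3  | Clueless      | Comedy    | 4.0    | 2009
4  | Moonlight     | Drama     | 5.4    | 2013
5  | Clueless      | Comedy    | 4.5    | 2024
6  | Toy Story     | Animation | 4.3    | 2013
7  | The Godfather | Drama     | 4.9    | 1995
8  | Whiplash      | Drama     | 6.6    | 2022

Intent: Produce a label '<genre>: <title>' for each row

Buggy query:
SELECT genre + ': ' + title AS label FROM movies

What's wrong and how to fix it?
Bug: '+' is numeric addition; on text columns SQLite converts them to 0 instead of concatenating

Fix: Replace + with || to concatenate text

Corrected query:
SELECT genre || ': ' || title AS label FROM movies

Result:
label                   
------------------------
Animation: Spirited Away
Drama: Titanic          
Comedy: Clueless        
Drama: Moonlight        
Comedy: Clueless        
Animation: Toy Story    
Drama: The Godfather    
Drama: Whiplash         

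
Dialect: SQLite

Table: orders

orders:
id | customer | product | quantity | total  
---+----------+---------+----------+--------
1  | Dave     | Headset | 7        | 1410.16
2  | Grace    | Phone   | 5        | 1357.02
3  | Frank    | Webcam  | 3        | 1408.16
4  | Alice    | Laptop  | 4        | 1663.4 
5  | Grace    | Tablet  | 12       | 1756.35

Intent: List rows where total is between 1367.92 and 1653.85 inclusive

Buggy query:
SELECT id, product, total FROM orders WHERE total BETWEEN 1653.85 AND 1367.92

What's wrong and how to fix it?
Bug: The bounds are reversed; BETWEEN a AND b requires a <= b to match anything

Fix: Swap the bounds so the smaller value comes first

Corrected query:
SELECT id, product, total FROM orders WHERE total BETWEEN 1367.92 AND 1653.85

Result:
id | product | total  
---+---------+--------
1  | Headset | 1410.16
3  | Webcam  | 1408.16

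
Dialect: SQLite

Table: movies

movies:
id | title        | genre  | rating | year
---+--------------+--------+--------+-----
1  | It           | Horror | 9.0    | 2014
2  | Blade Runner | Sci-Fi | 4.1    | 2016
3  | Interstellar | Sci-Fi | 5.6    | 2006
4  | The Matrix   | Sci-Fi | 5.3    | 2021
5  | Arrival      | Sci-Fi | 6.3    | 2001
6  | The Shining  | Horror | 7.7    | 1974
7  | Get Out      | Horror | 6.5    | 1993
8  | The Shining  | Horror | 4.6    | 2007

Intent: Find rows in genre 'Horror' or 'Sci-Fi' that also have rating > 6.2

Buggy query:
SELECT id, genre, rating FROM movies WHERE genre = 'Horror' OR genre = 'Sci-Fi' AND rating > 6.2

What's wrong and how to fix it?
Bug: AND binds tighter than OR, so this parses as genre = 'Horror' OR (genre = 'Sci-Fi' AND rating > 6.2)

Fix: Add parentheses around the OR so the AND applies to both alternatives

Corrected query:
SELECT id, genre, rating FROM movies WHERE (genre = 'Horror' OR genre = 'Sci-Fi') AND rating > 6.2

Result:
id | genre  | rating
---+--------+-------
1  | Horror | 9     
5  | Sci-Fi | 6.3   
6  | Horror | 7.7   
7  | Horror | 6.5   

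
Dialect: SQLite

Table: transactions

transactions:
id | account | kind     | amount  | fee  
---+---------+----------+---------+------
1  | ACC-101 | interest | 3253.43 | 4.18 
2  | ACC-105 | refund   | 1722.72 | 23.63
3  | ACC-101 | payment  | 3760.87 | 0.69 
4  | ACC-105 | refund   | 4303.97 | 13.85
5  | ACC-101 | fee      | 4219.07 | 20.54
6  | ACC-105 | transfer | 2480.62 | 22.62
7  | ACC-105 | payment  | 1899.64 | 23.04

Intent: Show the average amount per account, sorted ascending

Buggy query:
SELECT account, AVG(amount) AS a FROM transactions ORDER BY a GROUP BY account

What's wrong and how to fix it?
Bug: GROUP BY must precede ORDER BY

Fix: Reorder: SELECT … FROM … GROUP BY … ORDER BY …

Corrected query:
SELECT account, AVG(amount) AS a FROM transactions GROUP BY account ORDER BY a

Result:
account | a          
--------+------------
ACC-105 | 2601.7375  
ACC-101 | 3744.456667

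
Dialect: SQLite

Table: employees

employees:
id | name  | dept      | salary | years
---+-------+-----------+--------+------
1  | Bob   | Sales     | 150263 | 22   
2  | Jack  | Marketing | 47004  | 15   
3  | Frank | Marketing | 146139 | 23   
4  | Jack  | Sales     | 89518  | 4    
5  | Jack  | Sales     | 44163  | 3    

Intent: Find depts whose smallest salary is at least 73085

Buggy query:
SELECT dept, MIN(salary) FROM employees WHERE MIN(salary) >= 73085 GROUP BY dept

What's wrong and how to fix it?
Bug: MIN() in WHERE is a misuse of aggregate

Fix: Use HAVING for the per-group MIN condition

Corrected query:
SELECT dept, MIN(salary) FROM employees GROUP BY dept HAVING MIN(salary) >= 73085

Result:
(no rows)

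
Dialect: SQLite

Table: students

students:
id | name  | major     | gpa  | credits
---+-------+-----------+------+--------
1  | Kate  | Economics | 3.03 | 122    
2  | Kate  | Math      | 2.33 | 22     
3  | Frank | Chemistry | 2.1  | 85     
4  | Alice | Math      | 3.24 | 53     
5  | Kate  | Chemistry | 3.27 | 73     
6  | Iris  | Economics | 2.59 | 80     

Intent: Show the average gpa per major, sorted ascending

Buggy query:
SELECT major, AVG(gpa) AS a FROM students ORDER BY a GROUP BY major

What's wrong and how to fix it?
Bug: GROUP BY must precede ORDER BY

Fix: Move ORDER BY to the end, after GROUP BY

Corrected query:
SELECT major, AVG(gpa) AS a FROM students GROUP BY major ORDER BY a

Result:
major     | a    
----------+------
Chemistry | 2.685
Math      | 2.785
Economics | 2.81 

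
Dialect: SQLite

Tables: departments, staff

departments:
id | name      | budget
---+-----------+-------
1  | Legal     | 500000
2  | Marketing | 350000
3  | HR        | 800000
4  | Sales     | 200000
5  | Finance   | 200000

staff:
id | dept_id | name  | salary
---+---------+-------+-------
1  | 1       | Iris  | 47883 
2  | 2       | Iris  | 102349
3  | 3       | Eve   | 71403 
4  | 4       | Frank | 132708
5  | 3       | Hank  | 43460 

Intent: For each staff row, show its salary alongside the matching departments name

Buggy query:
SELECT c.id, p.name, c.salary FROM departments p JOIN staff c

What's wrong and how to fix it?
Bug: Missing join condition: each staff row is matched to all departments rows instead of just its own

Fix: Add ON c.dept_id = p.id to the JOIN

Corrected query:
SELECT c.id, p.name, c.salary FROM departments p JOIN staff c ON c.dept_id = p.id

Result:
id | name      | salary
---+-----------+-------
1  | Legal     | 47883 
2  | Marketing | 102349
3  | HR        | 71403 
4  | Sales     | 132708
5  | HR        | 43460 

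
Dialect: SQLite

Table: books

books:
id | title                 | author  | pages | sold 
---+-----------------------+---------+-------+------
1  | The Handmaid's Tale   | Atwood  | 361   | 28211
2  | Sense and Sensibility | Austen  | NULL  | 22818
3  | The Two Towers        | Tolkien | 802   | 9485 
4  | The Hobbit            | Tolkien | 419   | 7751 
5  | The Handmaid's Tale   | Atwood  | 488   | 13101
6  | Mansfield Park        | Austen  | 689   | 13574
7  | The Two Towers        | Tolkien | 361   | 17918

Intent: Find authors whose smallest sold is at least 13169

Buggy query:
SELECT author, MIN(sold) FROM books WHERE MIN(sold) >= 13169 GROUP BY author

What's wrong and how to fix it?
Bug: Aggregates like MIN are computed per group after WHERE runs

Fix: Replace WHERE with HAVING after the GROUP BY

Corrected query:
SELECT author, MIN(sold) FROM books GROUP BY author HAVING MIN(sold) >= 13169

Result:
author | MIN(sold)
-------+----------
Austen | 13574    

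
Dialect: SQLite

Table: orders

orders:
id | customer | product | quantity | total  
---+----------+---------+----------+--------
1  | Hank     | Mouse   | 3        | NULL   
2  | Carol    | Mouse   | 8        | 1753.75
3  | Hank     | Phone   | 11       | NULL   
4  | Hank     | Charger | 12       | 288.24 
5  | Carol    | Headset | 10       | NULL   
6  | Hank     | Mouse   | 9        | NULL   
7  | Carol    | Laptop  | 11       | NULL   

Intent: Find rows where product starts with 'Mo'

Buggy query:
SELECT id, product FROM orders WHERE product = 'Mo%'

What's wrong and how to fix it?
Bug: Wildcards only work with LIKE; '=' treats '%' as a literal character

Fix: Use LIKE for wildcard pattern matching

Corrected query:
SELECT id, product FROM orders WHERE product LIKE 'Mo%'

Result:
id | product
---+--------
1  | Mouse  
2  | Mouse  
6  | Mouse  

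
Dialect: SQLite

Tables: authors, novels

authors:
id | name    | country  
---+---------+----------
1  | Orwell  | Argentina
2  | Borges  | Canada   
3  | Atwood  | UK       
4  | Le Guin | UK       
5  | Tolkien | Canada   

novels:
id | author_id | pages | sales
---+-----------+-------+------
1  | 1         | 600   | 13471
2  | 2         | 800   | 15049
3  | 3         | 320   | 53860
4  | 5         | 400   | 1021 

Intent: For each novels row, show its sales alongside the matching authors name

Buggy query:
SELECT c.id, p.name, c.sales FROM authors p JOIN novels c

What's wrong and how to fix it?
Bug: JOIN with no ON clause produces a cartesian product; every novels row pairs with every authors row

Fix: Specify the join condition linking the foreign key to the parent id

Corrected query:
SELECT c.id, p.name, c.sales FROM authors p JOIN novels c ON c.author_id = p.id

Result:
id | name    | sales
---+---------+------
1  | Orwell  | 13471
2  | Borges  | 15049
3  | Atwood  | 53860
4  | Tolkien | 1021 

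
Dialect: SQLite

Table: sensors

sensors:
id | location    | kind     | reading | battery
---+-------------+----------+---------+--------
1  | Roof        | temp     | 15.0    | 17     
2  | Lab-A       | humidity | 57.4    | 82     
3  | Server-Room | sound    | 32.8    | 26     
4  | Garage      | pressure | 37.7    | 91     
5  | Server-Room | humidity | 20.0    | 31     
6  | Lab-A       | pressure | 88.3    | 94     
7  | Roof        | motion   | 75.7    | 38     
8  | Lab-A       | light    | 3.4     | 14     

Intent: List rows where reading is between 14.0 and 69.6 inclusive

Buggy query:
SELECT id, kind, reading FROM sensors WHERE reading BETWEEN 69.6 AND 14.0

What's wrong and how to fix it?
Bug: BETWEEN expects the lower bound first; with 69.6 AND 14.0 the range is empty

Fix: Write BETWEEN 14.0 AND 69.6

Corrected query:
SELECT id, kind, reading FROM sensors WHERE reading BETWEEN 14.0 AND 69.6

Result:
id | kind     | reading
---+----------+--------
1  | temp     | 15     
2  | humidity | 57.4   
3  | sound    | 32.8   
4  | pressure | 37.7   
5  | humidity | 20     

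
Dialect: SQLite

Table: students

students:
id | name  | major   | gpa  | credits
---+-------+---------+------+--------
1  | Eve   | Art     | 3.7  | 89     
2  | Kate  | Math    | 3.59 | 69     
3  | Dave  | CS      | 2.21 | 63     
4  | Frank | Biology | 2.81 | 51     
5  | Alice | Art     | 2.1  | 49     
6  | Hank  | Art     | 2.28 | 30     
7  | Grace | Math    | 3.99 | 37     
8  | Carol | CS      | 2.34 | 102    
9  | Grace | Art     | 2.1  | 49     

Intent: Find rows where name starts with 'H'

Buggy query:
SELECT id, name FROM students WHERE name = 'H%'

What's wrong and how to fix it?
Bug: Wildcards only work with LIKE; '=' treats '%' as a literal character

Fix: Replace '=' with LIKE so 'H%' is treated as a pattern

Corrected query:
SELECT id, name FROM students WHERE name LIKE 'H%'

Result:
id | name
---+-----
6  | Hank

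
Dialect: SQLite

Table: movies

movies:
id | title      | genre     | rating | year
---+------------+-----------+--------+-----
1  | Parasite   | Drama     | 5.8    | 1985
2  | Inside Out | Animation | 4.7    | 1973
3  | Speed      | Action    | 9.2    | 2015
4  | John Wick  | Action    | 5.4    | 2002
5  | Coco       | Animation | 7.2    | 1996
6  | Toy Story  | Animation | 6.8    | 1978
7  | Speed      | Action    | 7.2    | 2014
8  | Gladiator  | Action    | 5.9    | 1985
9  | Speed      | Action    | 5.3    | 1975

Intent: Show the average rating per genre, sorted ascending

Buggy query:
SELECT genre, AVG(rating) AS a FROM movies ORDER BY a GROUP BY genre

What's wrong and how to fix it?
Bug: ORDER BY appears before GROUP BY; SQL clause order requires GROUP BY first

Fix: Reorder: SELECT … FROM … GROUP BY … ORDER BY …

Corrected query:
SELECT genre, AVG(rating) AS a FROM movies GROUP BY genre ORDER BY a

Result:
genre     | a       
----------+---------
Drama     | 5.8     
Animation | 6.233333
Action    | 6.6     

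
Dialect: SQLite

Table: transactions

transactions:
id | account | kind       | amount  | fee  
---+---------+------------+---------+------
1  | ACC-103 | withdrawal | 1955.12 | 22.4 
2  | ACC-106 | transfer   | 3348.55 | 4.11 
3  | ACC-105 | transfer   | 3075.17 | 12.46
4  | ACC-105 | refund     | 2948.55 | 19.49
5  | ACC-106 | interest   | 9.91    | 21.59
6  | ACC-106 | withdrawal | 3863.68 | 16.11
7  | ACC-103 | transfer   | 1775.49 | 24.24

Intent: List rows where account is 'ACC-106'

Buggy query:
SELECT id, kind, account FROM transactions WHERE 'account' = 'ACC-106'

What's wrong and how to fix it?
Bug: Single quotes denote string literals in SQL; the column name is being compared as a constant string

Fix: Reference the column as account without single quotes

Corrected query:
SELECT id, kind, account FROM transactions WHERE account = 'ACC-106'

Result:
id | kind       | account
---+------------+--------
2  | transfer   | ACC-106
5  | interest   | ACC-106
6  | withdrawal | ACC-106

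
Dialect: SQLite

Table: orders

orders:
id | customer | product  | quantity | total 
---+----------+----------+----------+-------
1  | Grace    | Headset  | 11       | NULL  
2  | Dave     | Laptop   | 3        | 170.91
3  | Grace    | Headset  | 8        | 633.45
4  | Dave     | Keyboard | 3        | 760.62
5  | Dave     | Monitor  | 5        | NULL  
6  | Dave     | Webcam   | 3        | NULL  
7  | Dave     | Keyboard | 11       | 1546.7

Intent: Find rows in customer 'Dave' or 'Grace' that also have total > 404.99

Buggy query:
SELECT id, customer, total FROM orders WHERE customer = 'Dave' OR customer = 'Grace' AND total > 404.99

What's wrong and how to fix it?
Bug: AND binds tighter than OR, so this parses as customer = 'Dave' OR (customer = 'Grace' AND total > 404.99)

Fix: Add parentheses around the OR so the AND applies to both alternatives

Corrected query:
SELECT id, customer, total FROM orders WHERE (customer = 'Dave' OR customer = 'Grace') AND total > 404.99

Result:
id | customer | total 
---+----------+-------
3  | Grace    | 633.45
4  | Dave     | 760.62
7  | Dave     | 1546.7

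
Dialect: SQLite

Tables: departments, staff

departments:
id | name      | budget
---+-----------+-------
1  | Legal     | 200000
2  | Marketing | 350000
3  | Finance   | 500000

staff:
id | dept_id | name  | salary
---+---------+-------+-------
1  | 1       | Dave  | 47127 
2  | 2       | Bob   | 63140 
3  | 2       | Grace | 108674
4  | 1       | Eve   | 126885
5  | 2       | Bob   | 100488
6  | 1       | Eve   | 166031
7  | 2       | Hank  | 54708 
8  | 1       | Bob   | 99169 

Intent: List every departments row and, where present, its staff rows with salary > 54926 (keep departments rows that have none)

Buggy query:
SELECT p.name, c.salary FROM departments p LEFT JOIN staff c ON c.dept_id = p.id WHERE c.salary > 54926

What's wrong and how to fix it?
Bug: Filtering c.salary in WHERE discards the NULL rows produced by LEFT JOIN, turning it into an inner join

Fix: Put 'c.salary > 54926' in the JOIN's ON clause instead of WHERE

Corrected query:
SELECT p.name, c.salary FROM departments p LEFT JOIN staff c ON c.dept_id = p.id AND c.salary > 54926

Result:
name      | salary
----------+-------
Legal     | 99169 
Legal     | 126885
Legal     | 166031
Marketing | 63140 
Marketing | 100488
Marketing | 108674
Finance   | NULL  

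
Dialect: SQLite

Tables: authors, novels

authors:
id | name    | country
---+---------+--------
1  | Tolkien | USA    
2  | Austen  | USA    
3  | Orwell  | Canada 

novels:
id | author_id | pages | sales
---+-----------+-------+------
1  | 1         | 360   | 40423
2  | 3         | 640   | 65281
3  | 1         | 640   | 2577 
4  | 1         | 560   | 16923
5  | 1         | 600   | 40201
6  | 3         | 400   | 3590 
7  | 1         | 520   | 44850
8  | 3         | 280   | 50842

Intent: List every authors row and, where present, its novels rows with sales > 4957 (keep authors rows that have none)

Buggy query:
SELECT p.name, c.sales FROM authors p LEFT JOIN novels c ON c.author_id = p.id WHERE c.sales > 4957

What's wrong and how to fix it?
Bug: A WHERE condition on the right-hand table after LEFT JOIN drops unmatched parents

Fix: Put 'c.sales > 4957' in the JOIN's ON clause instead of WHERE

Corrected query:
SELECT p.name, c.sales FROM authors p LEFT JOIN novels c ON c.author_id = p.id AND c.sales > 4957

Result:
name    | sales
--------+------
Tolkien | 16923
Tolkien | 40201
Tolkien | 40423
Tolkien | 44850
Austen  | NULL 
Orwell  | 50842
Orwell  | 65281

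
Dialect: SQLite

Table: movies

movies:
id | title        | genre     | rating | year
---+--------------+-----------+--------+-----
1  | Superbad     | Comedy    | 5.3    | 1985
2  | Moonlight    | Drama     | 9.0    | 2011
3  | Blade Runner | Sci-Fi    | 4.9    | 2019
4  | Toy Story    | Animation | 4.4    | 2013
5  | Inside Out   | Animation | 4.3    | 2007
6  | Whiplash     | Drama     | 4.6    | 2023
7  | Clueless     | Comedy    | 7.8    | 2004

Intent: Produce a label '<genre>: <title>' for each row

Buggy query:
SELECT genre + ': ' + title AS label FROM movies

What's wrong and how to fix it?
Bug: '+' is numeric addition; on text columns SQLite converts them to 0 instead of concatenating

Fix: Use the || operator for string concatenation

Corrected query:
SELECT genre || ': ' || title AS label FROM movies

Result:
label                
---------------------
Comedy: Superbad     
Drama: Moonlight     
Sci-Fi: Blade Runner 
Animation: Toy Story 
Animation: Inside Out
Drama: Whiplash      
Comedy: Clueless     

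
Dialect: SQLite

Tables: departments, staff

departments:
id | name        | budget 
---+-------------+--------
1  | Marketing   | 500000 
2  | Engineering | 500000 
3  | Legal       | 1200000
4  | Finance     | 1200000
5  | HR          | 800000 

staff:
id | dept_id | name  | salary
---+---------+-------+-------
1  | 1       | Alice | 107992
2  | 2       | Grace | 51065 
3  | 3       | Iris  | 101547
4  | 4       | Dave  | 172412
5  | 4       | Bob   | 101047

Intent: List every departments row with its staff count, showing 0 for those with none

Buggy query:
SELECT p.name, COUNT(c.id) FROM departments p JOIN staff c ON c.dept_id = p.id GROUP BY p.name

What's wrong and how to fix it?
Bug: INNER JOIN drops departments rows that have no matching staff rows

Fix: Use LEFT JOIN so parents without children still appear (COUNT(c.id) gives 0)

Corrected query:
SELECT p.name, COUNT(c.id) FROM departments p LEFT JOIN staff c ON c.dept_id = p.id GROUP BY p.name

Result:
name        | COUNT(c.id)
------------+------------
Engineering | 1          
Finance     | 2          
HR          | 0          
Legal       | 1          
Marketing   | 1          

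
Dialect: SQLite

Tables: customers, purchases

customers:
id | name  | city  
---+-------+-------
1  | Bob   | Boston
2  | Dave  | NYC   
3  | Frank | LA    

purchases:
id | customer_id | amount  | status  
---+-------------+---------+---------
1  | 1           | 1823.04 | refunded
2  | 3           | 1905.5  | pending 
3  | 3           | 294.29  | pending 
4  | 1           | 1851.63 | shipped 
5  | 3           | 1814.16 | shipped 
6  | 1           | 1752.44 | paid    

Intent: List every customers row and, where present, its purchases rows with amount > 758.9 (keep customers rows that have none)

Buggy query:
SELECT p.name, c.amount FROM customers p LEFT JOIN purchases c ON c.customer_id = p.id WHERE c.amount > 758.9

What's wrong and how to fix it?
Bug: A WHERE condition on the right-hand table after LEFT JOIN drops unmatched parents

Fix: Put 'c.amount > 758.9' in the JOIN's ON clause instead of WHERE

Corrected query:
SELECT p.name, c.amount FROM customers p LEFT JOIN purchases c ON c.customer_id = p.id AND c.amount > 758.9

Result:
name  | amount 
------+--------
Bob   | 1752.44
Bob   | 1823.04
Bob   | 1851.63
Dave  | NULL   
Frank | 1814.16
Frank | 1905.5 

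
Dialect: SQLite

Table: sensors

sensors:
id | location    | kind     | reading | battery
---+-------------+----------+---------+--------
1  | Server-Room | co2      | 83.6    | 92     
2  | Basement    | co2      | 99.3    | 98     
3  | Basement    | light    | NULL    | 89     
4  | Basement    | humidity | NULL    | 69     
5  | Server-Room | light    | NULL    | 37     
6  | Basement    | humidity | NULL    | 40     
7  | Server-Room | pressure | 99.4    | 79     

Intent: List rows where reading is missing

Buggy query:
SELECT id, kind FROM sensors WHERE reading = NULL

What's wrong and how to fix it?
Bug: '= NULL' is always unknown in SQL three-valued logic, so no rows match

Fix: Replace '= NULL' with 'IS NULL'

Corrected query:
SELECT id, kind FROM sensors WHERE reading IS NULL

Result:
id | kind    
---+---------
3  | light   
4  | humidity
5  | light   
6  | humidity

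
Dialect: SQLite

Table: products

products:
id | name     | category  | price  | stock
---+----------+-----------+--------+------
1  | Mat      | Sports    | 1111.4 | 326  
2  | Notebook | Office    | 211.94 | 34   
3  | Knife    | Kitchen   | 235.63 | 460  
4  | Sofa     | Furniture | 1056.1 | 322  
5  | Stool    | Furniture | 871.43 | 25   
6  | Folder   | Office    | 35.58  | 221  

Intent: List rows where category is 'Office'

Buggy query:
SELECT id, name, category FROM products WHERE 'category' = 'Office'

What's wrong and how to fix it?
Bug: 'category' in single quotes is a string literal, not the column; the comparison is literal-vs-literal and never true

Fix: Reference the column as category without single quotes

Corrected query:
SELECT id, name, category FROM products WHERE category = 'Office'

Result:
id | name     | category
---+----------+---------
2  | Notebook | Office  
6  | Folder   | Office  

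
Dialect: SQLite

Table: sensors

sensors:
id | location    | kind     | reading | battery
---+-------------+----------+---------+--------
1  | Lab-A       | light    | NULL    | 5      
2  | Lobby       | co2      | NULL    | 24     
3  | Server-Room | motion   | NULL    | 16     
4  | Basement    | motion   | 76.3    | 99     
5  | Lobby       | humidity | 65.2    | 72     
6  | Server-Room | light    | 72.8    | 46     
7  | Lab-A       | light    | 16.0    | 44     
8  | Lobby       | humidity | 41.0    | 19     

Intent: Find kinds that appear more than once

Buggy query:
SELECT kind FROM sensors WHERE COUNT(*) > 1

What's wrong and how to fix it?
Bug: COUNT(*) is an aggregate and cannot be used in WHERE

Fix: GROUP BY kind, then filter groups with HAVING COUNT(*) > 1

Corrected query:
SELECT kind FROM sensors GROUP BY kind HAVING COUNT(*) > 1

Result:
kind    
--------
humidity
light   
motion  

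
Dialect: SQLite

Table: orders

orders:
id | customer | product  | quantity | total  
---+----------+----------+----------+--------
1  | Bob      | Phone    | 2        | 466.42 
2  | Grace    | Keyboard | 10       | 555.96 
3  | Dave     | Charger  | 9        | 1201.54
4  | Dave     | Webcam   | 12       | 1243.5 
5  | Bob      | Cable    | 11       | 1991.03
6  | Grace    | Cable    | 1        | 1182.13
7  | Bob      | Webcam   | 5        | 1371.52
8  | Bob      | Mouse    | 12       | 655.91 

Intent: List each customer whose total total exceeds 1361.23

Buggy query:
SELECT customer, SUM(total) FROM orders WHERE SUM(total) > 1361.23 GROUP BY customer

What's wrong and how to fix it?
Bug: WHERE runs before GROUP BY, so aggregates aren't available there

Fix: Move the aggregate condition to a HAVING clause

Corrected query:
SELECT customer, SUM(total) FROM orders GROUP BY customer HAVING SUM(total) > 1361.23

Result:
customer | SUM(total)
---------+-----------
Bob      | 4484.88   
Dave     | 2445.04   
Grace    | 1738.09   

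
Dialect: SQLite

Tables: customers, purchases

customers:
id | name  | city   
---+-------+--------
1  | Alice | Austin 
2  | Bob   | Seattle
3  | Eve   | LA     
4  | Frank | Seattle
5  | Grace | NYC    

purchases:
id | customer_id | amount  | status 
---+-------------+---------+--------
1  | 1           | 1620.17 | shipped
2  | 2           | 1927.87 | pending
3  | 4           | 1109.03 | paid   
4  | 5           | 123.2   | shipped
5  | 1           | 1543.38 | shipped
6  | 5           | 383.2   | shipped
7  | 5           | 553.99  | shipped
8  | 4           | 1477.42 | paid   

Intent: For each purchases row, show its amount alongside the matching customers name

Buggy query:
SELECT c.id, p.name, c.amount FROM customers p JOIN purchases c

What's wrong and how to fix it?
Bug: Missing join condition: each purchases row is matched to all customers rows instead of just its own

Fix: Add ON c.customer_id = p.id to the JOIN

Corrected query:
SELECT c.id, p.name, c.amount FROM customers p JOIN purchases c ON c.customer_id = p.id

Result:
id | name  | amount 
---+-------+--------
1  | Alice | 1620.17
2  | Bob   | 1927.87
3  | Frank | 1109.03
4  | Grace | 123.2  
5  | Alice | 1543.38
6  | Grace | 383.2  
7  | Grace | 553.99 
8  | Frank | 1477.42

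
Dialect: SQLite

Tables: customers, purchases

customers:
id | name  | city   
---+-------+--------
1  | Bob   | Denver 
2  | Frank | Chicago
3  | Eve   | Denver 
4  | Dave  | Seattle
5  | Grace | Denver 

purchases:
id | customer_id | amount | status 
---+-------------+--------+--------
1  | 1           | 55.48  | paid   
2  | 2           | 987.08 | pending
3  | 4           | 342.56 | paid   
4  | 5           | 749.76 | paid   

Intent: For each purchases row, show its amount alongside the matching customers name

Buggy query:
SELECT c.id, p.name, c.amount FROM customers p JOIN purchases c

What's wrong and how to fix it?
Bug: JOIN with no ON clause produces a cartesian product; every purchases row pairs with every customers row

Fix: Specify the join condition linking the foreign key to the parent id

Corrected query:
SELECT c.id, p.name, c.amount FROM customers p JOIN purchases c ON c.customer_id = p.id

Result:
id | name  | amount
---+-------+-------
1  | Bob   | 55.48 
2  | Frank | 987.08
3  | Dave  | 342.56
4  | Grace | 749.76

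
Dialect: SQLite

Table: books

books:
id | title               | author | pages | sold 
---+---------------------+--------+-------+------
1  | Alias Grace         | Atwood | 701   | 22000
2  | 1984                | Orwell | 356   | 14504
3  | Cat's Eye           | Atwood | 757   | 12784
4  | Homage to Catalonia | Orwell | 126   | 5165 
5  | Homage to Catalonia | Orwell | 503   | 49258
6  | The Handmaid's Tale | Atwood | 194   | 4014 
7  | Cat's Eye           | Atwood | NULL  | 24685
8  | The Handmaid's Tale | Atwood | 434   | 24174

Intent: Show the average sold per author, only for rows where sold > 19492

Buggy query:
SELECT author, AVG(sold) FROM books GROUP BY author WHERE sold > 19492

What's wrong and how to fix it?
Bug: Row-level WHERE must come before GROUP BY in the clause order

Fix: Place WHERE between FROM and GROUP BY

Corrected query:
SELECT author, AVG(sold) FROM books WHERE sold > 19492 GROUP BY author

Result:
author | AVG(sold)   
-------+-------------
Atwood | 23619.666667
Orwell | 49258       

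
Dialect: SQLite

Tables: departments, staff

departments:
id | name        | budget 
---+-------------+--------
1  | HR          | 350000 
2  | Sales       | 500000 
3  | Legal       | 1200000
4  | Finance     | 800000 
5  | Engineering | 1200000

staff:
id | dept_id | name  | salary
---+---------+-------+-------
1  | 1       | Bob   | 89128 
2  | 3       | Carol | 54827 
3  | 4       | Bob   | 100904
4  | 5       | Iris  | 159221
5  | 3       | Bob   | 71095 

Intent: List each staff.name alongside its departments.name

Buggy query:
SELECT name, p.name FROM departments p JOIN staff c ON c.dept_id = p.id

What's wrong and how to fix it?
Bug: 'name' exists in both joined tables, so the database can't tell which one is meant

Fix: Prefix ambiguous columns with the table alias

Corrected query:
SELECT c.name, p.name FROM departments p JOIN staff c ON c.dept_id = p.id

Result:
name  | name       
------+------------
Bob   | HR         
Carol | Legal      
Bob   | Finance    
Iris  | Engineering
Bob   | Legal      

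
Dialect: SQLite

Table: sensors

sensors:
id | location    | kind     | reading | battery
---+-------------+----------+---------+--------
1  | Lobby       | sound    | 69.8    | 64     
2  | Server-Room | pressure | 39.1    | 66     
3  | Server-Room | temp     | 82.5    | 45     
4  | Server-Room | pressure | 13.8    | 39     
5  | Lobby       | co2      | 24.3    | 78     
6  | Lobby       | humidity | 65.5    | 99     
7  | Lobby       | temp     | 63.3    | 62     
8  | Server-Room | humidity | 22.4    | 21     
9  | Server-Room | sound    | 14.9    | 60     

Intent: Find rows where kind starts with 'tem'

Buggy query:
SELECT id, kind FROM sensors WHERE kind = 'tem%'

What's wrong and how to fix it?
Bug: Wildcards only work with LIKE; '=' treats '%' as a literal character

Fix: Replace '=' with LIKE so 'tem%' is treated as a pattern

Corrected query:
SELECT id, kind FROM sensors WHERE kind LIKE 'tem%'

Result:
id | kind
---+-----
3  | temp
7  | temp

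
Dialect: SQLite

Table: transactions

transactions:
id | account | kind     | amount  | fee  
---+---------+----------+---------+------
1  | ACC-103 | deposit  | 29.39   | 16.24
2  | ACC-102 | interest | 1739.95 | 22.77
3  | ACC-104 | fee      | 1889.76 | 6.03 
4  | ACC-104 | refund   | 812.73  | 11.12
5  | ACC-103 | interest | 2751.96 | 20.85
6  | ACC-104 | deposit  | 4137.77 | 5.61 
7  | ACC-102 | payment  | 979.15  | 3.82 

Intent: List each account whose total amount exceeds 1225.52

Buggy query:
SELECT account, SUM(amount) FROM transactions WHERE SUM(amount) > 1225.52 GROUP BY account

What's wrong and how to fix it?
Bug: WHERE runs before GROUP BY, so aggregates aren't available there

Fix: Use HAVING (which filters groups after aggregation) instead of WHERE

Corrected query:
SELECT account, SUM(amount) FROM transactions GROUP BY account HAVING SUM(amount) > 1225.52

Result:
account | SUM(amount)
--------+------------
ACC-102 | 2719.1     
ACC-103 | 2781.35    
ACC-104 | 6840.26    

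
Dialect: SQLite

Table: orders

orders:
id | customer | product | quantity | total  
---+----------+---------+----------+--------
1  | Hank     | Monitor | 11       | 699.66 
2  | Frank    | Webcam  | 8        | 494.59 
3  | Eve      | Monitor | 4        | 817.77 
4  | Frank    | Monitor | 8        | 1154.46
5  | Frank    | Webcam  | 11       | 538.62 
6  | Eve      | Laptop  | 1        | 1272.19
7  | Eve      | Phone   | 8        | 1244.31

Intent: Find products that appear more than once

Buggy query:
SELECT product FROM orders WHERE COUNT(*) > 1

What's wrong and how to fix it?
Bug: WHERE can't reference COUNT(*); aggregates are computed after WHERE

Fix: GROUP BY product, then filter groups with HAVING COUNT(*) > 1

Corrected query:
SELECT product FROM orders GROUP BY product HAVING COUNT(*) > 1

Result:
product
-------
Monitor
Webcam 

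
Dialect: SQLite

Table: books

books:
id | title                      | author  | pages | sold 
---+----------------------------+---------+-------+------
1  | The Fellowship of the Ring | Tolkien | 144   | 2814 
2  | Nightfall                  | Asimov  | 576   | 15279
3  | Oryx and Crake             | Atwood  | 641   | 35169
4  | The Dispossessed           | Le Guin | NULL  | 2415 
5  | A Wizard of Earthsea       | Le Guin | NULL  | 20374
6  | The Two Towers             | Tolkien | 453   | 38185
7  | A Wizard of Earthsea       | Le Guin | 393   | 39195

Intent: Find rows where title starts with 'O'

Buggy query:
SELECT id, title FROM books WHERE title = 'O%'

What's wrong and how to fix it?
Bug: Wildcards only work with LIKE; '=' treats '%' as a literal character

Fix: Use LIKE for wildcard pattern matching

Corrected query:
SELECT id, title FROM books WHERE title LIKE 'O%'

Result:
id | title         
---+---------------
3  | Oryx and Crake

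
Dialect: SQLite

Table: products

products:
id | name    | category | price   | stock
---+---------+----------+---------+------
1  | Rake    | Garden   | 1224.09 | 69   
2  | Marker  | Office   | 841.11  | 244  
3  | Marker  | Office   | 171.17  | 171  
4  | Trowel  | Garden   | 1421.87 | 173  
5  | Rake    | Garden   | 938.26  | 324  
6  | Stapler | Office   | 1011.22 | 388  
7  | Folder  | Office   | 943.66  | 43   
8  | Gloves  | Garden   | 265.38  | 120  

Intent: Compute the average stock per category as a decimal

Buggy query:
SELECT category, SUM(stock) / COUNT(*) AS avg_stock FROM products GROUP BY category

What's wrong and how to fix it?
Bug: SUM(stock) and COUNT(*) are both integers; the division truncates the fractional part

Fix: Cast one side to REAL so the division keeps the fractional part

Corrected query:
SELECT category, SUM(stock) * 1.0 / COUNT(*) AS avg_stock FROM products GROUP BY category

Result:
category | avg_stock
---------+----------
Garden   | 171.5    
Office   | 211.5    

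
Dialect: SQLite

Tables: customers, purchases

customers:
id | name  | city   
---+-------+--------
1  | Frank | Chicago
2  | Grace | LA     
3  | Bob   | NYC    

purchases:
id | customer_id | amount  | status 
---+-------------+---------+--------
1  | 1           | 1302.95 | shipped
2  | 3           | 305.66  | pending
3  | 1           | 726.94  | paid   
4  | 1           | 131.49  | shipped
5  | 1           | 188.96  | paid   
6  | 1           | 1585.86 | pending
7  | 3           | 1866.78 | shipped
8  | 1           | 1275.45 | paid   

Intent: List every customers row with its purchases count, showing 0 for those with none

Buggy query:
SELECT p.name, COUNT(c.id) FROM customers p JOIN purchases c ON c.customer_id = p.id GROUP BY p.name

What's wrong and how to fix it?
Bug: INNER JOIN drops customers rows that have no matching purchases rows

Fix: Switch to LEFT JOIN to retain unmatched parent rows

Corrected query:
SELECT p.name, COUNT(c.id) FROM customers p LEFT JOIN purchases c ON c.customer_id = p.id GROUP BY p.name

Result:
name  | COUNT(c.id)
------+------------
Bob   | 2          
Frank | 6          
Grace | 0          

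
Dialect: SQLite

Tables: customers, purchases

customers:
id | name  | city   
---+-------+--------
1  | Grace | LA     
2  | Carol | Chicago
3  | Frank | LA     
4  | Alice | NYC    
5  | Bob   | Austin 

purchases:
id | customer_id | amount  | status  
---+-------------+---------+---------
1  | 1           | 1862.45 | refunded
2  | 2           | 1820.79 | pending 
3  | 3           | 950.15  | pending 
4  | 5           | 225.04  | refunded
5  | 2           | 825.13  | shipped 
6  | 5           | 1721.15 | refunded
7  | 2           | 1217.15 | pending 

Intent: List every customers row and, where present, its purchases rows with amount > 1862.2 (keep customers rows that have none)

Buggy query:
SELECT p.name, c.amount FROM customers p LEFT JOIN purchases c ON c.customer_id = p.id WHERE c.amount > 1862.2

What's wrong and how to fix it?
Bug: Filtering c.amount in WHERE discards the NULL rows produced by LEFT JOIN, turning it into an inner join

Fix: Put 'c.amount > 1862.2' in the JOIN's ON clause instead of WHERE

Corrected query:
SELECT p.name, c.amount FROM customers p LEFT JOIN purchases c ON c.customer_id = p.id AND c.amount > 1862.2

Result:
name  | amount 
------+--------
Grace | 1862.45
Carol | NULL   
Frank | NULL   
Alice | NULL   
Bob   | NULL   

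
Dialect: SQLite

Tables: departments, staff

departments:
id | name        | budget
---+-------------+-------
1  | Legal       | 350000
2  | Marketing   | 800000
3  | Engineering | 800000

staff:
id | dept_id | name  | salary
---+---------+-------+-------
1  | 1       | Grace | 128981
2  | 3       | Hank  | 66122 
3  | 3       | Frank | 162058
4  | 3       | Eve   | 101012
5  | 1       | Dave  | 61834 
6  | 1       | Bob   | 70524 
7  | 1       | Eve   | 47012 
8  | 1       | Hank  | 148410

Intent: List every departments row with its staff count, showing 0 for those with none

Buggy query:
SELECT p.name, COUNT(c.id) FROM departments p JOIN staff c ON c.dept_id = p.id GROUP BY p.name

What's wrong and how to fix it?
Bug: INNER JOIN drops departments rows that have no matching staff rows

Fix: Use LEFT JOIN so parents without children still appear (COUNT(c.id) gives 0)

Corrected query:
SELECT p.name, COUNT(c.id) FROM departments p LEFT JOIN staff c ON c.dept_id = p.id GROUP BY p.name

Result:
name        | COUNT(c.id)
------------+------------
Engineering | 3          
Legal       | 5          
Marketing   | 0          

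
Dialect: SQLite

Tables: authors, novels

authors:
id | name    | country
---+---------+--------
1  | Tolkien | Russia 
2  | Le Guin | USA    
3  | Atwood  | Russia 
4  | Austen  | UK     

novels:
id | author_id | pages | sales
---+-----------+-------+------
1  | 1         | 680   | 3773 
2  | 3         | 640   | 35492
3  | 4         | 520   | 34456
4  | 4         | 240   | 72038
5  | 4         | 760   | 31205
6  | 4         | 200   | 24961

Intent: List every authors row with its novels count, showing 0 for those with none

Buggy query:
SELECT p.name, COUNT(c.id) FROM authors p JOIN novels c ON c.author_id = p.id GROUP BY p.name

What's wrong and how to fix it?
Bug: INNER JOIN drops authors rows that have no matching novels rows

Fix: Switch to LEFT JOIN to retain unmatched parent rows

Corrected query:
SELECT p.name, COUNT(c.id) FROM authors p LEFT JOIN novels c ON c.author_id = p.id GROUP BY p.name

Result:
name    | COUNT(c.id)
--------+------------
Atwood  | 1          
Austen  | 4          
Le Guin | 0          
Tolkien | 1          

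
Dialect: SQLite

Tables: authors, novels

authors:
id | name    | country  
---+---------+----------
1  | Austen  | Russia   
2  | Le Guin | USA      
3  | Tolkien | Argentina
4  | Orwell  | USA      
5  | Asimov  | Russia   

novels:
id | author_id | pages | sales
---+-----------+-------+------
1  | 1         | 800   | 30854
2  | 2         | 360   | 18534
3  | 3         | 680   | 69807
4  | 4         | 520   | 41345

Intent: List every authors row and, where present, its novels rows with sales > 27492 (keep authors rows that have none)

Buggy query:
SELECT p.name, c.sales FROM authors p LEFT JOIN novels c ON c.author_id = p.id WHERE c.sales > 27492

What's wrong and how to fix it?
Bug: Filtering c.sales in WHERE discards the NULL rows produced by LEFT JOIN, turning it into an inner join

Fix: Move the right-table condition into the ON clause so unmatched parents are kept

Corrected query:
SELECT p.name, c.sales FROM authors p LEFT JOIN novels c ON c.author_id = p.id AND c.sales > 27492

Result:
name    | sales
--------+------
Austen  | 30854
Le Guin | NULL 
Tolkien | 69807
Orwell  | 41345
Asimov  | NULL 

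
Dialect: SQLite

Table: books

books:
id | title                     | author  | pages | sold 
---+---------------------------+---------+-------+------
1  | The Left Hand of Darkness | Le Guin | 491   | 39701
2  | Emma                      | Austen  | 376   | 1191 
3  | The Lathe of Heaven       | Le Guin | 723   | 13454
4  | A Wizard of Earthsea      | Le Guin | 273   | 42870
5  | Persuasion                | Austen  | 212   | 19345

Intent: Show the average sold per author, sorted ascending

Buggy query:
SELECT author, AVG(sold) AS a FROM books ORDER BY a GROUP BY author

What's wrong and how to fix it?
Bug: ORDER BY appears before GROUP BY; SQL clause order requires GROUP BY first

Fix: Move ORDER BY to the end, after GROUP BY

Corrected query:
SELECT author, AVG(sold) AS a FROM books GROUP BY author ORDER BY a

Result:
author  | a           
--------+-------------
Austen  | 10268       
Le Guin | 32008.333333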